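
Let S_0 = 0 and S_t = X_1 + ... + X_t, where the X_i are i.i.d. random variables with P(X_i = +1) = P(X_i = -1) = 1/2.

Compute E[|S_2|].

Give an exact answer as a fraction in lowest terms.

S_2 takes values m ≡ 0 (mod 2) with |m| ≤ 2; P(S_2=m) = C(2,(2+m)/2)/2^2.
Total paths: 2^2 = 4
Distribution: P(S=-2)=1/4, P(S=0)=2/4, P(S=2)=1/4
E[|S_2|] = Σ_m |m|·P(S_2=m) = 4/4 = 1

Answer: 1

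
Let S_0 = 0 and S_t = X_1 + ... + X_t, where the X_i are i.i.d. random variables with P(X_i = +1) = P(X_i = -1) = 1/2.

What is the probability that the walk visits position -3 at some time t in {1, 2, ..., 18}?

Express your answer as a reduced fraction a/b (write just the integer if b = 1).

Count via complement. Let g(t,s) = #length-t paths at position s with S_1..S_t all ≠ -3.
g(t,s) = g(t-1,s-1) + g(t-1,s+1) for s ≠ -3; g(t,-3) = 0.
t=0: g(0,0)=1
t=1: g(1,-1)=1 g(1,1)=1
t=2: g(2,-2)=1 g(2,0)=2 g(2,2)=1
t=3: g(3,-1)=3 g(3,1)=3 g(3,3)=1
t=4: g(4,-2)=3 g(4,0)=6 g(4,2)=4 g(4,4)=1
t=5: g(5,-1)=9 g(5,1)=10 g(5,3)=5 g(5,5)=1
t=6: g(6,-2)=9 g(6,0)=19 g(6,2)=15 g(6,4)=6 g(6,6)=1
t=7: g(7,-1)=28 g(7,1)=34 g(7,3)=21 g(7,5)=7 g(7,7)=1
t=8: g(8,-2)=28 g(8,0)=62 g(8,2)=55 g(8,4)=28 g(8,6)=8 g(8,8)=1
t=9: g(9,-1)=90 g(9,1)=117 g(9,3)=83 g(9,5)=36 g(9,7)=9 g(9,9)=1
t=10: g(10,-2)=90 g(10,0)=207 g(10,2)=200 g(10,4)=119 g(10,6)=45 g(10,8)=10 g(10,10)=1
t=11: g(11,-1)=297 g(11,1)=407 g(11,3)=319 g(11,5)=164 g(11,7)=55 g(11,9)=11 g(11,11)=1
t=12: g(12,-2)=297 g(12,0)=704 g(12,2)=726 g(12,4)=483 g(12,6)=219 g(12,8)=66 g(12,10)=12 g(12,12)=1
t=13: g(13,-1)=1001 g(13,1)=1430 g(13,3)=1209 g(13,5)=702 g(13,7)=285 g(13,9)=78 g(13,11)=13 g(13,13)=1
t=14: g(14,-2)=1001 g(14,0)=2431 g(14,2)=2639 g(14,4)=1911 g(14,6)=987 g(14,8)=363 g(14,10)=91 g(14,12)=14 g(14,14)=1
t=15: g(15,-1)=3432 g(15,1)=5070 g(15,3)=4550 g(15,5)=2898 g(15,7)=1350 g(15,9)=454 g(15,11)=105 g(15,13)=15 g(15,15)=1
t=16: g(16,-2)=3432 g(16,0)=8502 g(16,2)=9620 g(16,4)=7448 g(16,6)=4248 g(16,8)=1804 g(16,10)=559 g(16,12)=120 g(16,14)=16 g(16,16)=1
t=17: g(17,-1)=11934 g(17,1)=18122 g(17,3)=17068 g(17,5)=11696 g(17,7)=6052 g(17,9)=2363 g(17,11)=679 g(17,13)=136 g(17,15)=17 g(17,17)=1
t=18: g(18,-2)=11934 g(18,0)=30056 g(18,2)=35190 g(18,4)=28764 g(18,6)=17748 g(18,8)=8415 g(18,10)=3042 g(18,12)=815 g(18,14)=153 g(18,16)=18 g(18,18)=1
Paths never hitting -3: Σ_s g(18,s) = 136136
Paths hitting -3: 2^18 - 136136 = 126008
P = 126008/262144 = 15751/32768

Answer: 15751/32768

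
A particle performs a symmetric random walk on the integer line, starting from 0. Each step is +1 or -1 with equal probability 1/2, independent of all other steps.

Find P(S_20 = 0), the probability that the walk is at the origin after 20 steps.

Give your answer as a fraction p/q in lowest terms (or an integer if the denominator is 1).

To return to 0 after 20 steps: need exactly 10 steps of +1 and 10 of -1.
Favorable paths: C(20,10) = 184756
Total paths: 2^20 = 1048576
P = 184756/1048576 = 46189/262144

Answer: 46189/262144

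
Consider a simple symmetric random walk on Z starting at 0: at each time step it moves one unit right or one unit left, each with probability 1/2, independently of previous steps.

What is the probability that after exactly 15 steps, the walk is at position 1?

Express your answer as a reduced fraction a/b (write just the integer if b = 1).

Answer: 6435/32768

Derivation:
To reach position 1 after 15 steps: need 8 steps of +1 and 7 of -1.
Favorable paths: C(15,8) = 6435
Total paths: 2^15 = 32768
P = 6435/32768 = 6435/32768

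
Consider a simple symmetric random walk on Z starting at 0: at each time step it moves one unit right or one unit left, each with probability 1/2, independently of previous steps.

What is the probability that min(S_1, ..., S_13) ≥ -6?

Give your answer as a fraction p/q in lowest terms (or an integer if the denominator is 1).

Let f(t,s) = #length-t paths at position s with S_1..S_t all ≥ -6.
f(t,s) = f(t-1,s-1) + f(t-1,s+1) for s ≥ -6; f(t,s) = 0 for s < -6.
t=0: f(0,0)=1
t=1: f(1,-1)=1 f(1,1)=1
t=2: f(2,-2)=1 f(2,0)=2 f(2,2)=1
t=3: f(3,-3)=1 f(3,-1)=3 f(3,1)=3 f(3,3)=1
t=4: f(4,-4)=1 f(4,-2)=4 f(4,0)=6 f(4,2)=4 f(4,4)=1
t=5: f(5,-5)=1 f(5,-3)=5 f(5,-1)=10 f(5,1)=10 f(5,3)=5 f(5,5)=1
t=6: f(6,-6)=1 f(6,-4)=6 f(6,-2)=15 f(6,0)=20 f(6,2)=15 f(6,4)=6 f(6,6)=1
t=7: f(7,-5)=7 f(7,-3)=21 f(7,-1)=35 f(7,1)=35 f(7,3)=21 f(7,5)=7 f(7,7)=1
t=8: f(8,-6)=7 f(8,-4)=28 f(8,-2)=56 f(8,0)=70 f(8,2)=56 f(8,4)=28 f(8,6)=8 f(8,8)=1
t=9: f(9,-5)=35 f(9,-3)=84 f(9,-1)=126 f(9,1)=126 f(9,3)=84 f(9,5)=36 f(9,7)=9 f(9,9)=1
t=10: f(10,-6)=35 f(10,-4)=119 f(10,-2)=210 f(10,0)=252 f(10,2)=210 f(10,4)=120 f(10,6)=45 f(10,8)=10 f(10,10)=1
t=11: f(11,-5)=154 f(11,-3)=329 f(11,-1)=462 f(11,1)=462 f(11,3)=330 f(11,5)=165 f(11,7)=55 f(11,9)=11 f(11,11)=1
t=12: f(12,-6)=154 f(12,-4)=483 f(12,-2)=791 f(12,0)=924 f(12,2)=792 f(12,4)=495 f(12,6)=220 f(12,8)=66 f(12,10)=12 f(12,12)=1
t=13: f(13,-5)=637 f(13,-3)=1274 f(13,-1)=1715 f(13,1)=1716 f(13,3)=1287 f(13,5)=715 f(13,7)=286 f(13,9)=78 f(13,11)=13 f(13,13)=1
Σ_s f(13,s) = 7722
P = 7722/8192 = 3861/4096

Answer: 3861/4096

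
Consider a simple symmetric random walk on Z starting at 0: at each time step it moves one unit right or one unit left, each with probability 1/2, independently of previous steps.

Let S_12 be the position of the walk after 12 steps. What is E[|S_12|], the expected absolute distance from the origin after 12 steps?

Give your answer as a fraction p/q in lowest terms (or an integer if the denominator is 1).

S_12 takes values m ≡ 0 (mod 2) with |m| ≤ 12; P(S_12=m) = C(12,(12+m)/2)/2^12.
Total paths: 2^12 = 4096
Distribution: P(S=-12)=1/4096, P(S=-10)=12/4096, P(S=-8)=66/4096, P(S=-6)=220/4096, P(S=-4)=495/4096, P(S=-2)=792/4096, P(S=0)=924/4096, P(S=2)=792/4096, P(S=4)=495/4096, P(S=6)=220/4096, P(S=8)=66/4096, P(S=10)=12/4096, P(S=12)=1/4096
E[|S_12|] = Σ_m |m|·P(S_12=m) = 11088/4096 = 693/256

Answer: 693/256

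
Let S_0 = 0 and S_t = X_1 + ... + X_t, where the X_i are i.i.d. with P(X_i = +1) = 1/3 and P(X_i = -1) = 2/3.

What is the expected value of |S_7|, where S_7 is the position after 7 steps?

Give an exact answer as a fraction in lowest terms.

Answer: 2107/729

Derivation:
S_7 takes values m ≡ 1 (mod 2) with |m| ≤ 7; P(S_7=m) = C(7,(7+m)/2) · (1/3)^((7+m)/2) · (2/3)^((7-m)/2).
Distribution: P(S=-7)=128/2187, P(S=-5)=448/2187, P(S=-3)=224/729, P(S=-1)=560/2187, P(S=1)=280/2187, P(S=3)=28/729, P(S=5)=14/2187, P(S=7)=1/2187
E[|S_7|] = Σ_m |m|·P(S_7=m) = 2107/729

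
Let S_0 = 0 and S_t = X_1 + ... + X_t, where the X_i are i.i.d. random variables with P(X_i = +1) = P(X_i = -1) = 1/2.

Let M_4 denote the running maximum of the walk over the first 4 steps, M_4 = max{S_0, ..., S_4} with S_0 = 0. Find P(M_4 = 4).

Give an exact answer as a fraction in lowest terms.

Let M_4 = max(S_0,...,S_4). Use the reflection principle: for j ≥ 1, #{paths with M_4 ≥ j} = #{S_4 ≥ j} + #{S_4 ≥ j+1}.
By reflection, #{M_4 ≥ 4} = #{S_4 ≥ 4} + #{S_4 ≥ 5} = 1 + 0 = 1.
#{M_4 ≥ 5} = #{S_4 ≥ 5} + #{S_4 ≥ 6} = 0 + 0 = 0.
#{M_4 = 4} = 1 - 0 = 1.
P(M_4 = 4) = 1/16 = 1/16

Answer: 1/16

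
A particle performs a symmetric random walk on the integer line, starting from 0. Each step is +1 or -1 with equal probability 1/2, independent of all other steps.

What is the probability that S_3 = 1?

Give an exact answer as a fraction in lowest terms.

Answer: 3/8

Derivation:
To reach position 1 after 3 steps: need 2 steps of +1 and 1 of -1.
Favorable paths: C(3,2) = 3
Total paths: 2^3 = 8
P = 3/8 = 3/8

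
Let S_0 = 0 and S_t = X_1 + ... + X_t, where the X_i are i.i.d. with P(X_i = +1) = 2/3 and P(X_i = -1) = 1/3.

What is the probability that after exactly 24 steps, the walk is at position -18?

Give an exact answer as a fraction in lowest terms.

Answer: 16192/282429536481

Derivation:
To reach position -18 after 24 steps: need 3 steps of +1 and 21 steps of -1.
Number of such sequences: C(24,3) = 2024
Each has probability (2/3)^3 · (1/3)^21 = 8/282429536481
P = 2024 · 8/282429536481 = 16192/282429536481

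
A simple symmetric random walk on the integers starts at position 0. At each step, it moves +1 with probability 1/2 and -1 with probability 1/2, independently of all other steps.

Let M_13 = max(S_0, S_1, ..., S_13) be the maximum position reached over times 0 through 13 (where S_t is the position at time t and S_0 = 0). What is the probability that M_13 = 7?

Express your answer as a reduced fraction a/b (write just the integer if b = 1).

Let M_13 = max(S_0,...,S_13). Use the reflection principle: for j ≥ 1, #{paths with M_13 ≥ j} = #{S_13 ≥ j} + #{S_13 ≥ j+1}.
By reflection, #{M_13 ≥ 7} = #{S_13 ≥ 7} + #{S_13 ≥ 8} = 378 + 92 = 470.
#{M_13 ≥ 8} = #{S_13 ≥ 8} + #{S_13 ≥ 9} = 92 + 92 = 184.
#{M_13 = 7} = 470 - 184 = 286.
P(M_13 = 7) = 286/8192 = 143/4096

Answer: 143/4096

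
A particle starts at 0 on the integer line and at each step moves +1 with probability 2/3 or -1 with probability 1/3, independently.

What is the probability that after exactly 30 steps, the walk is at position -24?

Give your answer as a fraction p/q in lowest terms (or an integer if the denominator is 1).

To reach position -24 after 30 steps: need 3 steps of +1 and 27 steps of -1.
Number of such sequences: C(30,3) = 4060
Each has probability (2/3)^3 · (1/3)^27 = 8/205891132094649
P = 4060 · 8/205891132094649 = 32480/205891132094649

Answer: 32480/205891132094649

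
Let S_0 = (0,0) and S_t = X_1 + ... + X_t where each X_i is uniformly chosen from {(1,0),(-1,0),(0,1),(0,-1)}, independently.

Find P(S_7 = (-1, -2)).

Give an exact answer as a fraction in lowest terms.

Let h be the number of horizontal steps (so 7-h are vertical). To end at (-1,-2) need (h-1)/2 right-steps and ((7-h)-2)/2 up-steps.
Sum over h with 1 ≤ h ≤ 5, h ≡ 1 (mod 2), 7-h ≡ 0 (mod 2):
h=1: C(7,1)·C(1,0)·C(6,2) = 7·1·15 = 105
h=3: C(7,3)·C(3,1)·C(4,1) = 35·3·4 = 420
h=5: C(7,5)·C(5,2)·C(2,0) = 21·10·1 = 210
Total favorable: 735
Total paths: 4^7 = 16384
P = 735/16384 = 735/16384

Answer: 735/16384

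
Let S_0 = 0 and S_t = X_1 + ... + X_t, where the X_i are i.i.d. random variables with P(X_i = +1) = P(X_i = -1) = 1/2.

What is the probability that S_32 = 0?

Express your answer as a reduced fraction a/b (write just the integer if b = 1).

To return to 0 after 32 steps: need exactly 16 steps of +1 and 16 of -1.
Favorable paths: C(32,16) = 601080390
Total paths: 2^32 = 4294967296
P = 601080390/4294967296 = 300540195/2147483648

Answer: 300540195/2147483648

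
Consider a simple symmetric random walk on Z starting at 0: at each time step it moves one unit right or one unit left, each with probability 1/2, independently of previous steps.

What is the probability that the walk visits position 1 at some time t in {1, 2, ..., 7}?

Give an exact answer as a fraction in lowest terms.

Count via complement. Let g(t,s) = #length-t paths at position s with S_1..S_t all ≠ 1.
g(t,s) = g(t-1,s-1) + g(t-1,s+1) for s ≠ 1; g(t,1) = 0.
t=0: g(0,0)=1
t=1: g(1,-1)=1
t=2: g(2,-2)=1 g(2,0)=1
t=3: g(3,-3)=1 g(3,-1)=2
t=4: g(4,-4)=1 g(4,-2)=3 g(4,0)=2
t=5: g(5,-5)=1 g(5,-3)=4 g(5,-1)=5
t=6: g(6,-6)=1 g(6,-4)=5 g(6,-2)=9 g(6,0)=5
t=7: g(7,-7)=1 g(7,-5)=6 g(7,-3)=14 g(7,-1)=14
Paths never hitting 1: Σ_s g(7,s) = 35
Paths hitting 1: 2^7 - 35 = 93
P = 93/128 = 93/128

Answer: 93/128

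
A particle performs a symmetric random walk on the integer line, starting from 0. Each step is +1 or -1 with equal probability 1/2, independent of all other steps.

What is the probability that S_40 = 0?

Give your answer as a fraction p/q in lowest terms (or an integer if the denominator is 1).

To return to 0 after 40 steps: need exactly 20 steps of +1 and 20 of -1.
Favorable paths: C(40,20) = 137846528820
Total paths: 2^40 = 1099511627776
P = 137846528820/1099511627776 = 34461632205/274877906944

Answer: 34461632205/274877906944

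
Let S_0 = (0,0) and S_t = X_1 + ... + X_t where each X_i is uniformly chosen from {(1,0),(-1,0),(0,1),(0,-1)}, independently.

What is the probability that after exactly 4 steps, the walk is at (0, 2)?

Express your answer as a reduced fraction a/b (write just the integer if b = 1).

Answer: 1/16

Derivation:
Let h be the number of horizontal steps (so 4-h are vertical). To end at (0,2) need (h+0)/2 right-steps and ((4-h)+2)/2 up-steps.
Sum over h with 0 ≤ h ≤ 2, h ≡ 0 (mod 2), 4-h ≡ 0 (mod 2):
h=0: C(4,0)·C(0,0)·C(4,3) = 1·1·4 = 4
h=2: C(4,2)·C(2,1)·C(2,2) = 6·2·1 = 12
Total favorable: 16
Total paths: 4^4 = 256
P = 16/256 = 1/16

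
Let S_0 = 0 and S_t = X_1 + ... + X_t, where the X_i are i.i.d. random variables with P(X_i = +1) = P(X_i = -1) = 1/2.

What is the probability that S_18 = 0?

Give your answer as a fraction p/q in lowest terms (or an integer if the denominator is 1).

Answer: 12155/65536

Derivation:
To return to 0 after 18 steps: need exactly 9 steps of +1 and 9 of -1.
Favorable paths: C(18,9) = 48620
Total paths: 2^18 = 262144
P = 48620/262144 = 12155/65536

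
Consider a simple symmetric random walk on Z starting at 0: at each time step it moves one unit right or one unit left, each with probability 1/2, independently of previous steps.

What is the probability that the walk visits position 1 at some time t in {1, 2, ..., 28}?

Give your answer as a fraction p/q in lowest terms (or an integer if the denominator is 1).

Count via complement. Let g(t,s) = #length-t paths at position s with S_1..S_t all ≠ 1.
g(t,s) = g(t-1,s-1) + g(t-1,s+1) for s ≠ 1; g(t,1) = 0.
t=0: g(0,0)=1
t=1: g(1,-1)=1
t=2: g(2,-2)=1 g(2,0)=1
t=3: g(3,-3)=1 g(3,-1)=2
t=4: g(4,-4)=1 g(4,-2)=3 g(4,0)=2
t=5: g(5,-5)=1 g(5,-3)=4 g(5,-1)=5
t=6: g(6,-6)=1 g(6,-4)=5 g(6,-2)=9 g(6,0)=5
t=7: g(7,-7)=1 g(7,-5)=6 g(7,-3)=14 g(7,-1)=14
t=8: g(8,-8)=1 g(8,-6)=7 g(8,-4)=20 g(8,-2)=28 g(8,0)=14
t=9: g(9,-9)=1 g(9,-7)=8 g(9,-5)=27 g(9,-3)=48 g(9,-1)=42
t=10: g(10,-10)=1 g(10,-8)=9 g(10,-6)=35 g(10,-4)=75 g(10,-2)=90 g(10,0)=42
t=11: g(11,-11)=1 g(11,-9)=10 g(11,-7)=44 g(11,-5)=110 g(11,-3)=165 g(11,-1)=132
t=12: g(12,-12)=1 g(12,-10)=11 g(12,-8)=54 g(12,-6)=154 g(12,-4)=275 g(12,-2)=297 g(12,0)=132
t=13: g(13,-13)=1 g(13,-11)=12 g(13,-9)=65 g(13,-7)=208 g(13,-5)=429 g(13,-3)=572 g(13,-1)=429
t=14: g(14,-14)=1 g(14,-12)=13 g(14,-10)=77 g(14,-8)=273 g(14,-6)=637 g(14,-4)=1001 g(14,-2)=1001 g(14,0)=429
t=15: g(15,-15)=1 g(15,-13)=14 g(15,-11)=90 g(15,-9)=350 g(15,-7)=910 g(15,-5)=1638 g(15,-3)=2002 g(15,-1)=1430
t=16: g(16,-16)=1 g(16,-14)=15 g(16,-12)=104 g(16,-10)=440 g(16,-8)=1260 g(16,-6)=2548 g(16,-4)=3640 g(16,-2)=3432 g(16,0)=1430
t=17: g(17,-17)=1 g(17,-15)=16 g(17,-13)=119 g(17,-11)=544 g(17,-9)=1700 g(17,-7)=3808 g(17,-5)=6188 g(17,-3)=7072 g(17,-1)=4862
t=18: g(18,-18)=1 g(18,-16)=17 g(18,-14)=135 g(18,-12)=663 g(18,-10)=2244 g(18,-8)=5508 g(18,-6)=9996 g(18,-4)=13260 g(18,-2)=11934 g(18,0)=4862
t=19: g(19,-19)=1 g(19,-17)=18 g(19,-15)=152 g(19,-13)=798 g(19,-11)=2907 g(19,-9)=7752 g(19,-7)=15504 g(19,-5)=23256 g(19,-3)=25194 g(19,-1)=16796
t=20: g(20,-20)=1 g(20,-18)=19 g(20,-16)=170 g(20,-14)=950 g(20,-12)=3705 g(20,-10)=10659 g(20,-8)=23256 g(20,-6)=38760 g(20,-4)=48450 g(20,-2)=41990 g(20,0)=16796
t=21: g(21,-21)=1 g(21,-19)=20 g(21,-17)=189 g(21,-15)=1120 g(21,-13)=4655 g(21,-11)=14364 g(21,-9)=33915 g(21,-7)=62016 g(21,-5)=87210 g(21,-3)=90440 g(21,-1)=58786
t=22: g(22,-22)=1 g(22,-20)=21 g(22,-18)=209 g(22,-16)=1309 g(22,-14)=5775 g(22,-12)=19019 g(22,-10)=48279 g(22,-8)=95931 g(22,-6)=149226 g(22,-4)=177650 g(22,-2)=149226 g(22,0)=58786
t=23: g(23,-23)=1 g(23,-21)=22 g(23,-19)=230 g(23,-17)=1518 g(23,-15)=7084 g(23,-13)=24794 g(23,-11)=67298 g(23,-9)=144210 g(23,-7)=245157 g(23,-5)=326876 g(23,-3)=326876 g(23,-1)=208012
t=24: g(24,-24)=1 g(24,-22)=23 g(24,-20)=252 g(24,-18)=1748 g(24,-16)=8602 g(24,-14)=31878 g(24,-12)=92092 g(24,-10)=211508 g(24,-8)=389367 g(24,-6)=572033 g(24,-4)=653752 g(24,-2)=534888 g(24,0)=208012
t=25: g(25,-25)=1 g(25,-23)=24 g(25,-21)=275 g(25,-19)=2000 g(25,-17)=10350 g(25,-15)=40480 g(25,-13)=123970 g(25,-11)=303600 g(25,-9)=600875 g(25,-7)=961400 g(25,-5)=1225785 g(25,-3)=1188640 g(25,-1)=742900
t=26: g(26,-26)=1 g(26,-24)=25 g(26,-22)=299 g(26,-20)=2275 g(26,-18)=12350 g(26,-16)=50830 g(26,-14)=164450 g(26,-12)=427570 g(26,-10)=904475 g(26,-8)=1562275 g(26,-6)=2187185 g(26,-4)=2414425 g(26,-2)=1931540 g(26,0)=742900
t=27: g(27,-27)=1 g(27,-25)=26 g(27,-23)=324 g(27,-21)=2574 g(27,-19)=14625 g(27,-17)=63180 g(27,-15)=215280 g(27,-13)=592020 g(27,-11)=1332045 g(27,-9)=2466750 g(27,-7)=3749460 g(27,-5)=4601610 g(27,-3)=4345965 g(27,-1)=2674440
t=28: g(28,-28)=1 g(28,-26)=27 g(28,-24)=350 g(28,-22)=2898 g(28,-20)=17199 g(28,-18)=77805 g(28,-16)=278460 g(28,-14)=807300 g(28,-12)=1924065 g(28,-10)=3798795 g(28,-8)=6216210 g(28,-6)=8351070 g(28,-4)=8947575 g(28,-2)=7020405 g(28,0)=2674440
Paths never hitting 1: Σ_s g(28,s) = 40116600
Paths hitting 1: 2^28 - 40116600 = 228318856
P = 228318856/268435456 = 28539857/33554432

Answer: 28539857/33554432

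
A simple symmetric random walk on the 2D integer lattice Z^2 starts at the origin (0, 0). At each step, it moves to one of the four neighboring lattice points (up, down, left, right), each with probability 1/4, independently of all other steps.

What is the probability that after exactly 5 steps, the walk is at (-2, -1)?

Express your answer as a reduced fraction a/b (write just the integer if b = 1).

Answer: 25/512

Derivation:
Let h be the number of horizontal steps (so 5-h are vertical). To end at (-2,-1) need (h-2)/2 right-steps and ((5-h)-1)/2 up-steps.
Sum over h with 2 ≤ h ≤ 4, h ≡ 0 (mod 2), 5-h ≡ 1 (mod 2):
h=2: C(5,2)·C(2,0)·C(3,1) = 10·1·3 = 30
h=4: C(5,4)·C(4,1)·C(1,0) = 5·4·1 = 20
Total favorable: 50
Total paths: 4^5 = 1024
P = 50/1024 = 25/512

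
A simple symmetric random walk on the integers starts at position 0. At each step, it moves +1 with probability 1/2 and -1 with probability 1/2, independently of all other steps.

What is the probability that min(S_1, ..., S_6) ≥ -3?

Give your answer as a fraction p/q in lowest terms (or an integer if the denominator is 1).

Answer: 7/8

Derivation:
Let f(t,s) = #length-t paths at position s with S_1..S_t all ≥ -3.
f(t,s) = f(t-1,s-1) + f(t-1,s+1) for s ≥ -3; f(t,s) = 0 for s < -3.
t=0: f(0,0)=1
t=1: f(1,-1)=1 f(1,1)=1
t=2: f(2,-2)=1 f(2,0)=2 f(2,2)=1
t=3: f(3,-3)=1 f(3,-1)=3 f(3,1)=3 f(3,3)=1
t=4: f(4,-2)=4 f(4,0)=6 f(4,2)=4 f(4,4)=1
t=5: f(5,-3)=4 f(5,-1)=10 f(5,1)=10 f(5,3)=5 f(5,5)=1
t=6: f(6,-2)=14 f(6,0)=20 f(6,2)=15 f(6,4)=6 f(6,6)=1
Σ_s f(6,s) = 56
P = 56/64 = 7/8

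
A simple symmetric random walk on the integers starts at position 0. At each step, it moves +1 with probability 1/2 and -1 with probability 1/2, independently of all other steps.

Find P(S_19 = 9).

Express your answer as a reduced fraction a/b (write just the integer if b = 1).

Answer: 2907/131072

Derivation:
To reach position 9 after 19 steps: need 14 steps of +1 and 5 of -1.
Favorable paths: C(19,14) = 11628
Total paths: 2^19 = 524288
P = 11628/524288 = 2907/131072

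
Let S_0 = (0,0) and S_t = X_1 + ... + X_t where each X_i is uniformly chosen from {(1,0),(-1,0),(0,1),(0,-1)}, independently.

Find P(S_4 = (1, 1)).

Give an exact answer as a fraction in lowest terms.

Answer: 3/32

Derivation:
Let h be the number of horizontal steps (so 4-h are vertical). To end at (1,1) need (h+1)/2 right-steps and ((4-h)+1)/2 up-steps.
Sum over h with 1 ≤ h ≤ 3, h ≡ 1 (mod 2), 4-h ≡ 1 (mod 2):
h=1: C(4,1)·C(1,1)·C(3,2) = 4·1·3 = 12
h=3: C(4,3)·C(3,2)·C(1,1) = 4·3·1 = 12
Total favorable: 24
Total paths: 4^4 = 256
P = 24/256 = 3/32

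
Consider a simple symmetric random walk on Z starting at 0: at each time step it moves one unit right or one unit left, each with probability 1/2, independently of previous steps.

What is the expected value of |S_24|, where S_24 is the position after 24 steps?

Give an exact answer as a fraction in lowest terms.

Answer: 2028117/524288

Derivation:
S_24 takes values m ≡ 0 (mod 2) with |m| ≤ 24; P(S_24=m) = C(24,(24+m)/2)/2^24.
Total paths: 2^24 = 16777216
Distribution: P(S=-24)=1/16777216, P(S=-22)=24/16777216, P(S=-20)=276/16777216, P(S=-18)=2024/16777216, P(S=-16)=10626/16777216, P(S=-14)=42504/16777216, P(S=-12)=134596/16777216, P(S=-10)=346104/16777216, P(S=-8)=735471/16777216, P(S=-6)=1307504/16777216, P(S=-4)=1961256/16777216, P(S=-2)=2496144/16777216, P(S=0)=2704156/16777216, P(S=2)=2496144/16777216, P(S=4)=1961256/16777216, P(S=6)=1307504/16777216, P(S=8)=735471/16777216, P(S=10)=346104/16777216, P(S=12)=134596/16777216, P(S=14)=42504/16777216, P(S=16)=10626/16777216, P(S=18)=2024/16777216, P(S=20)=276/16777216, P(S=22)=24/16777216, P(S=24)=1/16777216
E[|S_24|] = Σ_m |m|·P(S_24=m) = 64899744/16777216 = 2028117/524288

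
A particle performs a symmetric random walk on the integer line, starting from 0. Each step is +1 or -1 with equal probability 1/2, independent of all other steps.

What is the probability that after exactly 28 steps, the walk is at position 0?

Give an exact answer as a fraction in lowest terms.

To return to 0 after 28 steps: need exactly 14 steps of +1 and 14 of -1.
Favorable paths: C(28,14) = 40116600
Total paths: 2^28 = 268435456
P = 40116600/268435456 = 5014575/33554432

Answer: 5014575/33554432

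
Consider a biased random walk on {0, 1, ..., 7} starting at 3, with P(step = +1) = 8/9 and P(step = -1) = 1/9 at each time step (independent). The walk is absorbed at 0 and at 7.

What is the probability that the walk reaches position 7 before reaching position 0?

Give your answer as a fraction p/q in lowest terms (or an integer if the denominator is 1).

Biased walk: p = 8/9, q = 1/9, r = q/p = 1/8
Gambler's ruin: P(hit 7 before 0 | start at 3) = (1 - r^a)/(1 - r^N)
r^3 = 1/512; r^7 = 1/2097152
P = (1 - 1/512) / (1 - 1/2097152) = 511/512 / 2097151/2097152 = 299008/299593

Answer: 299008/299593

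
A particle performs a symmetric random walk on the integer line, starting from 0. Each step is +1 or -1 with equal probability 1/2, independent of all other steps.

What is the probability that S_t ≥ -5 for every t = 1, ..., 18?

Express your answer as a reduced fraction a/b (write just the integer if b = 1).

Let f(t,s) = #length-t paths at position s with S_1..S_t all ≥ -5.
f(t,s) = f(t-1,s-1) + f(t-1,s+1) for s ≥ -5; f(t,s) = 0 for s < -5.
t=0: f(0,0)=1
t=1: f(1,-1)=1 f(1,1)=1
t=2: f(2,-2)=1 f(2,0)=2 f(2,2)=1
t=3: f(3,-3)=1 f(3,-1)=3 f(3,1)=3 f(3,3)=1
t=4: f(4,-4)=1 f(4,-2)=4 f(4,0)=6 f(4,2)=4 f(4,4)=1
t=5: f(5,-5)=1 f(5,-3)=5 f(5,-1)=10 f(5,1)=10 f(5,3)=5 f(5,5)=1
t=6: f(6,-4)=6 f(6,-2)=15 f(6,0)=20 f(6,2)=15 f(6,4)=6 f(6,6)=1
t=7: f(7,-5)=6 f(7,-3)=21 f(7,-1)=35 f(7,1)=35 f(7,3)=21 f(7,5)=7 f(7,7)=1
t=8: f(8,-4)=27 f(8,-2)=56 f(8,0)=70 f(8,2)=56 f(8,4)=28 f(8,6)=8 f(8,8)=1
t=9: f(9,-5)=27 f(9,-3)=83 f(9,-1)=126 f(9,1)=126 f(9,3)=84 f(9,5)=36 f(9,7)=9 f(9,9)=1
t=10: f(10,-4)=110 f(10,-2)=209 f(10,0)=252 f(10,2)=210 f(10,4)=120 f(10,6)=45 f(10,8)=10 f(10,10)=1
t=11: f(11,-5)=110 f(11,-3)=319 f(11,-1)=461 f(11,1)=462 f(11,3)=330 f(11,5)=165 f(11,7)=55 f(11,9)=11 f(11,11)=1
t=12: f(12,-4)=429 f(12,-2)=780 f(12,0)=923 f(12,2)=792 f(12,4)=495 f(12,6)=220 f(12,8)=66 f(12,10)=12 f(12,12)=1
t=13: f(13,-5)=429 f(13,-3)=1209 f(13,-1)=1703 f(13,1)=1715 f(13,3)=1287 f(13,5)=715 f(13,7)=286 f(13,9)=78 f(13,11)=13 f(13,13)=1
t=14: f(14,-4)=1638 f(14,-2)=2912 f(14,0)=3418 f(14,2)=3002 f(14,4)=2002 f(14,6)=1001 f(14,8)=364 f(14,10)=91 f(14,12)=14 f(14,14)=1
t=15: f(15,-5)=1638 f(15,-3)=4550 f(15,-1)=6330 f(15,1)=6420 f(15,3)=5004 f(15,5)=3003 f(15,7)=1365 f(15,9)=455 f(15,11)=105 f(15,13)=15 f(15,15)=1
t=16: f(16,-4)=6188 f(16,-2)=10880 f(16,0)=12750 f(16,2)=11424 f(16,4)=8007 f(16,6)=4368 f(16,8)=1820 f(16,10)=560 f(16,12)=120 f(16,14)=16 f(16,16)=1
t=17: f(17,-5)=6188 f(17,-3)=17068 f(17,-1)=23630 f(17,1)=24174 f(17,3)=19431 f(17,5)=12375 f(17,7)=6188 f(17,9)=2380 f(17,11)=680 f(17,13)=136 f(17,15)=17 f(17,17)=1
t=18: f(18,-4)=23256 f(18,-2)=40698 f(18,0)=47804 f(18,2)=43605 f(18,4)=31806 f(18,6)=18563 f(18,8)=8568 f(18,10)=3060 f(18,12)=816 f(18,14)=153 f(18,16)=18 f(18,18)=1
Σ_s f(18,s) = 218348
P = 218348/262144 = 54587/65536

Answer: 54587/65536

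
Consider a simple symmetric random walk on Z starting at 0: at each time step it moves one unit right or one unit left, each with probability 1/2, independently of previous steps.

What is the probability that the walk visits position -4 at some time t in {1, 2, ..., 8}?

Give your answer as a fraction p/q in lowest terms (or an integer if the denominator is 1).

Count via complement. Let g(t,s) = #length-t paths at position s with S_1..S_t all ≠ -4.
g(t,s) = g(t-1,s-1) + g(t-1,s+1) for s ≠ -4; g(t,-4) = 0.
t=0: g(0,0)=1
t=1: g(1,-1)=1 g(1,1)=1
t=2: g(2,-2)=1 g(2,0)=2 g(2,2)=1
t=3: g(3,-3)=1 g(3,-1)=3 g(3,1)=3 g(3,3)=1
t=4: g(4,-2)=4 g(4,0)=6 g(4,2)=4 g(4,4)=1
t=5: g(5,-3)=4 g(5,-1)=10 g(5,1)=10 g(5,3)=5 g(5,5)=1
t=6: g(6,-2)=14 g(6,0)=20 g(6,2)=15 g(6,4)=6 g(6,6)=1
t=7: g(7,-3)=14 g(7,-1)=34 g(7,1)=35 g(7,3)=21 g(7,5)=7 g(7,7)=1
t=8: g(8,-2)=48 g(8,0)=69 g(8,2)=56 g(8,4)=28 g(8,6)=8 g(8,8)=1
Paths never hitting -4: Σ_s g(8,s) = 210
Paths hitting -4: 2^8 - 210 = 46
P = 46/256 = 23/128

Answer: 23/128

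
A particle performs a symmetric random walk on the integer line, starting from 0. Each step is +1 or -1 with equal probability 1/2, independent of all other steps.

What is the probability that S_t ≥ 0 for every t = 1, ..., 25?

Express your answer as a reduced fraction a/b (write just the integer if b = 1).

Answer: 1300075/8388608

Derivation:
Let f(t,s) = #length-t paths at position s with S_1..S_t all ≥ 0.
f(t,s) = f(t-1,s-1) + f(t-1,s+1) for s ≥ 0; f(t,s) = 0 for s < 0.
t=0: f(0,0)=1
t=1: f(1,1)=1
t=2: f(2,0)=1 f(2,2)=1
t=3: f(3,1)=2 f(3,3)=1
t=4: f(4,0)=2 f(4,2)=3 f(4,4)=1
t=5: f(5,1)=5 f(5,3)=4 f(5,5)=1
t=6: f(6,0)=5 f(6,2)=9 f(6,4)=5 f(6,6)=1
t=7: f(7,1)=14 f(7,3)=14 f(7,5)=6 f(7,7)=1
t=8: f(8,0)=14 f(8,2)=28 f(8,4)=20 f(8,6)=7 f(8,8)=1
t=9: f(9,1)=42 f(9,3)=48 f(9,5)=27 f(9,7)=8 f(9,9)=1
t=10: f(10,0)=42 f(10,2)=90 f(10,4)=75 f(10,6)=35 f(10,8)=9 f(10,10)=1
t=11: f(11,1)=132 f(11,3)=165 f(11,5)=110 f(11,7)=44 f(11,9)=10 f(11,11)=1
t=12: f(12,0)=132 f(12,2)=297 f(12,4)=275 f(12,6)=154 f(12,8)=54 f(12,10)=11 f(12,12)=1
t=13: f(13,1)=429 f(13,3)=572 f(13,5)=429 f(13,7)=208 f(13,9)=65 f(13,11)=12 f(13,13)=1
t=14: f(14,0)=429 f(14,2)=1001 f(14,4)=1001 f(14,6)=637 f(14,8)=273 f(14,10)=77 f(14,12)=13 f(14,14)=1
t=15: f(15,1)=1430 f(15,3)=2002 f(15,5)=1638 f(15,7)=910 f(15,9)=350 f(15,11)=90 f(15,13)=14 f(15,15)=1
t=16: f(16,0)=1430 f(16,2)=3432 f(16,4)=3640 f(16,6)=2548 f(16,8)=1260 f(16,10)=440 f(16,12)=104 f(16,14)=15 f(16,16)=1
t=17: f(17,1)=4862 f(17,3)=7072 f(17,5)=6188 f(17,7)=3808 f(17,9)=1700 f(17,11)=544 f(17,13)=119 f(17,15)=16 f(17,17)=1
t=18: f(18,0)=4862 f(18,2)=11934 f(18,4)=13260 f(18,6)=9996 f(18,8)=5508 f(18,10)=2244 f(18,12)=663 f(18,14)=135 f(18,16)=17 f(18,18)=1
t=19: f(19,1)=16796 f(19,3)=25194 f(19,5)=23256 f(19,7)=15504 f(19,9)=7752 f(19,11)=2907 f(19,13)=798 f(19,15)=152 f(19,17)=18 f(19,19)=1
t=20: f(20,0)=16796 f(20,2)=41990 f(20,4)=48450 f(20,6)=38760 f(20,8)=23256 f(20,10)=10659 f(20,12)=3705 f(20,14)=950 f(20,16)=170 f(20,18)=19 f(20,20)=1
t=21: f(21,1)=58786 f(21,3)=90440 f(21,5)=87210 f(21,7)=62016 f(21,9)=33915 f(21,11)=14364 f(21,13)=4655 f(21,15)=1120 f(21,17)=189 f(21,19)=20 f(21,21)=1
t=22: f(22,0)=58786 f(22,2)=149226 f(22,4)=177650 f(22,6)=149226 f(22,8)=95931 f(22,10)=48279 f(22,12)=19019 f(22,14)=5775 f(22,16)=1309 f(22,18)=209 f(22,20)=21 f(22,22)=1
t=23: f(23,1)=208012 f(23,3)=326876 f(23,5)=326876 f(23,7)=245157 f(23,9)=144210 f(23,11)=67298 f(23,13)=24794 f(23,15)=7084 f(23,17)=1518 f(23,19)=230 f(23,21)=22 f(23,23)=1
t=24: f(24,0)=208012 f(24,2)=534888 f(24,4)=653752 f(24,6)=572033 f(24,8)=389367 f(24,10)=211508 f(24,12)=92092 f(24,14)=31878 f(24,16)=8602 f(24,18)=1748 f(24,20)=252 f(24,22)=23 f(24,24)=1
t=25: f(25,1)=742900 f(25,3)=1188640 f(25,5)=1225785 f(25,7)=961400 f(25,9)=600875 f(25,11)=303600 f(25,13)=123970 f(25,15)=40480 f(25,17)=10350 f(25,19)=2000 f(25,21)=275 f(25,23)=24 f(25,25)=1
Σ_s f(25,s) = 5200300
P = 5200300/33554432 = 1300075/8388608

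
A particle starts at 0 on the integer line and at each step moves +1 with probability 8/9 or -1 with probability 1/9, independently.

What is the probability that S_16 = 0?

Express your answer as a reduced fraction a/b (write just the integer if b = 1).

Answer: 23991418880/205891132094649

Derivation:
To be at 0 after 16 steps: need exactly 8 steps of +1 and 8 of -1.
Number of such sequences: C(16,8) = 12870
Each has probability (8/9)^8 · (1/9)^8 = 16777216/1853020188851841
P = 12870 · 16777216/1853020188851841 = 23991418880/205891132094649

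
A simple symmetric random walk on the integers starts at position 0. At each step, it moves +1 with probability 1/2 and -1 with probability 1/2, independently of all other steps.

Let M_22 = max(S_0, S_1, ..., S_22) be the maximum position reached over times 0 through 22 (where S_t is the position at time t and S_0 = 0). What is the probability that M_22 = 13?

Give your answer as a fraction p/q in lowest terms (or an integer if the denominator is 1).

Answer: 7315/4194304

Derivation:
Let M_22 = max(S_0,...,S_22). Use the reflection principle: for j ≥ 1, #{paths with M_22 ≥ j} = #{S_22 ≥ j} + #{S_22 ≥ j+1}.
By reflection, #{M_22 ≥ 13} = #{S_22 ≥ 13} + #{S_22 ≥ 14} = 9109 + 9109 = 18218.
#{M_22 ≥ 14} = #{S_22 ≥ 14} + #{S_22 ≥ 15} = 9109 + 1794 = 10903.
#{M_22 = 13} = 18218 - 10903 = 7315.
P(M_22 = 13) = 7315/4194304 = 7315/4194304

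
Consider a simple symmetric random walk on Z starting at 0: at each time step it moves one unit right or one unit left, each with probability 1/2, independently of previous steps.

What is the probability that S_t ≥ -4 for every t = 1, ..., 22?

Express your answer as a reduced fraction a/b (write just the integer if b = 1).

Let f(t,s) = #length-t paths at position s with S_1..S_t all ≥ -4.
f(t,s) = f(t-1,s-1) + f(t-1,s+1) for s ≥ -4; f(t,s) = 0 for s < -4.
t=0: f(0,0)=1
t=1: f(1,-1)=1 f(1,1)=1
t=2: f(2,-2)=1 f(2,0)=2 f(2,2)=1
t=3: f(3,-3)=1 f(3,-1)=3 f(3,1)=3 f(3,3)=1
t=4: f(4,-4)=1 f(4,-2)=4 f(4,0)=6 f(4,2)=4 f(4,4)=1
t=5: f(5,-3)=5 f(5,-1)=10 f(5,1)=10 f(5,3)=5 f(5,5)=1
t=6: f(6,-4)=5 f(6,-2)=15 f(6,0)=20 f(6,2)=15 f(6,4)=6 f(6,6)=1
t=7: f(7,-3)=20 f(7,-1)=35 f(7,1)=35 f(7,3)=21 f(7,5)=7 f(7,7)=1
t=8: f(8,-4)=20 f(8,-2)=55 f(8,0)=70 f(8,2)=56 f(8,4)=28 f(8,6)=8 f(8,8)=1
t=9: f(9,-3)=75 f(9,-1)=125 f(9,1)=126 f(9,3)=84 f(9,5)=36 f(9,7)=9 f(9,9)=1
t=10: f(10,-4)=75 f(10,-2)=200 f(10,0)=251 f(10,2)=210 f(10,4)=120 f(10,6)=45 f(10,8)=10 f(10,10)=1
t=11: f(11,-3)=275 f(11,-1)=451 f(11,1)=461 f(11,3)=330 f(11,5)=165 f(11,7)=55 f(11,9)=11 f(11,11)=1
t=12: f(12,-4)=275 f(12,-2)=726 f(12,0)=912 f(12,2)=791 f(12,4)=495 f(12,6)=220 f(12,8)=66 f(12,10)=12 f(12,12)=1
t=13: f(13,-3)=1001 f(13,-1)=1638 f(13,1)=1703 f(13,3)=1286 f(13,5)=715 f(13,7)=286 f(13,9)=78 f(13,11)=13 f(13,13)=1
t=14: f(14,-4)=1001 f(14,-2)=2639 f(14,0)=3341 f(14,2)=2989 f(14,4)=2001 f(14,6)=1001 f(14,8)=364 f(14,10)=91 f(14,12)=14 f(14,14)=1
t=15: f(15,-3)=3640 f(15,-1)=5980 f(15,1)=6330 f(15,3)=4990 f(15,5)=3002 f(15,7)=1365 f(15,9)=455 f(15,11)=105 f(15,13)=15 f(15,15)=1
t=16: f(16,-4)=3640 f(16,-2)=9620 f(16,0)=12310 f(16,2)=11320 f(16,4)=7992 f(16,6)=4367 f(16,8)=1820 f(16,10)=560 f(16,12)=120 f(16,14)=16 f(16,16)=1
t=17: f(17,-3)=13260 f(17,-1)=21930 f(17,1)=23630 f(17,3)=19312 f(17,5)=12359 f(17,7)=6187 f(17,9)=2380 f(17,11)=680 f(17,13)=136 f(17,15)=17 f(17,17)=1
t=18: f(18,-4)=13260 f(18,-2)=35190 f(18,0)=45560 f(18,2)=42942 f(18,4)=31671 f(18,6)=18546 f(18,8)=8567 f(18,10)=3060 f(18,12)=816 f(18,14)=153 f(18,16)=18 f(18,18)=1
t=19: f(19,-3)=48450 f(19,-1)=80750 f(19,1)=88502 f(19,3)=74613 f(19,5)=50217 f(19,7)=27113 f(19,9)=11627 f(19,11)=3876 f(19,13)=969 f(19,15)=171 f(19,17)=19 f(19,19)=1
t=20: f(20,-4)=48450 f(20,-2)=129200 f(20,0)=169252 f(20,2)=163115 f(20,4)=124830 f(20,6)=77330 f(20,8)=38740 f(20,10)=15503 f(20,12)=4845 f(20,14)=1140 f(20,16)=190 f(20,18)=20 f(20,20)=1
t=21: f(21,-3)=177650 f(21,-1)=298452 f(21,1)=332367 f(21,3)=287945 f(21,5)=202160 f(21,7)=116070 f(21,9)=54243 f(21,11)=20348 f(21,13)=5985 f(21,15)=1330 f(21,17)=210 f(21,19)=21 f(21,21)=1
t=22: f(22,-4)=177650 f(22,-2)=476102 f(22,0)=630819 f(22,2)=620312 f(22,4)=490105 f(22,6)=318230 f(22,8)=170313 f(22,10)=74591 f(22,12)=26333 f(22,14)=7315 f(22,16)=1540 f(22,18)=231 f(22,20)=22 f(22,22)=1
Σ_s f(22,s) = 2993564
P = 2993564/4194304 = 748391/1048576

Answer: 748391/1048576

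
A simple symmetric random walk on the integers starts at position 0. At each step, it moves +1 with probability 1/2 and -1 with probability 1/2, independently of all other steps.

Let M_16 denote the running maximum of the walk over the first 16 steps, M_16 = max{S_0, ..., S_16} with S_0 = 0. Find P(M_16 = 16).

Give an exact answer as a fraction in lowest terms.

Answer: 1/65536

Derivation:
Let M_16 = max(S_0,...,S_16). Use the reflection principle: for j ≥ 1, #{paths with M_16 ≥ j} = #{S_16 ≥ j} + #{S_16 ≥ j+1}.
By reflection, #{M_16 ≥ 16} = #{S_16 ≥ 16} + #{S_16 ≥ 17} = 1 + 0 = 1.
#{M_16 ≥ 17} = #{S_16 ≥ 17} + #{S_16 ≥ 18} = 0 + 0 = 0.
#{M_16 = 16} = 1 - 0 = 1.
P(M_16 = 16) = 1/65536 = 1/65536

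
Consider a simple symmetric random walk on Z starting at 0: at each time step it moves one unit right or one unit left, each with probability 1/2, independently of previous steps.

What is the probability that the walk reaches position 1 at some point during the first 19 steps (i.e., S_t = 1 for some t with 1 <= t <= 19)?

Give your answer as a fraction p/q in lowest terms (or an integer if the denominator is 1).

Answer: 215955/262144

Derivation:
Count via complement. Let g(t,s) = #length-t paths at position s with S_1..S_t all ≠ 1.
g(t,s) = g(t-1,s-1) + g(t-1,s+1) for s ≠ 1; g(t,1) = 0.
t=0: g(0,0)=1
t=1: g(1,-1)=1
t=2: g(2,-2)=1 g(2,0)=1
t=3: g(3,-3)=1 g(3,-1)=2
t=4: g(4,-4)=1 g(4,-2)=3 g(4,0)=2
t=5: g(5,-5)=1 g(5,-3)=4 g(5,-1)=5
t=6: g(6,-6)=1 g(6,-4)=5 g(6,-2)=9 g(6,0)=5
t=7: g(7,-7)=1 g(7,-5)=6 g(7,-3)=14 g(7,-1)=14
t=8: g(8,-8)=1 g(8,-6)=7 g(8,-4)=20 g(8,-2)=28 g(8,0)=14
t=9: g(9,-9)=1 g(9,-7)=8 g(9,-5)=27 g(9,-3)=48 g(9,-1)=42
t=10: g(10,-10)=1 g(10,-8)=9 g(10,-6)=35 g(10,-4)=75 g(10,-2)=90 g(10,0)=42
t=11: g(11,-11)=1 g(11,-9)=10 g(11,-7)=44 g(11,-5)=110 g(11,-3)=165 g(11,-1)=132
t=12: g(12,-12)=1 g(12,-10)=11 g(12,-8)=54 g(12,-6)=154 g(12,-4)=275 g(12,-2)=297 g(12,0)=132
t=13: g(13,-13)=1 g(13,-11)=12 g(13,-9)=65 g(13,-7)=208 g(13,-5)=429 g(13,-3)=572 g(13,-1)=429
t=14: g(14,-14)=1 g(14,-12)=13 g(14,-10)=77 g(14,-8)=273 g(14,-6)=637 g(14,-4)=1001 g(14,-2)=1001 g(14,0)=429
t=15: g(15,-15)=1 g(15,-13)=14 g(15,-11)=90 g(15,-9)=350 g(15,-7)=910 g(15,-5)=1638 g(15,-3)=2002 g(15,-1)=1430
t=16: g(16,-16)=1 g(16,-14)=15 g(16,-12)=104 g(16,-10)=440 g(16,-8)=1260 g(16,-6)=2548 g(16,-4)=3640 g(16,-2)=3432 g(16,0)=1430
t=17: g(17,-17)=1 g(17,-15)=16 g(17,-13)=119 g(17,-11)=544 g(17,-9)=1700 g(17,-7)=3808 g(17,-5)=6188 g(17,-3)=7072 g(17,-1)=4862
t=18: g(18,-18)=1 g(18,-16)=17 g(18,-14)=135 g(18,-12)=663 g(18,-10)=2244 g(18,-8)=5508 g(18,-6)=9996 g(18,-4)=13260 g(18,-2)=11934 g(18,0)=4862
t=19: g(19,-19)=1 g(19,-17)=18 g(19,-15)=152 g(19,-13)=798 g(19,-11)=2907 g(19,-9)=7752 g(19,-7)=15504 g(19,-5)=23256 g(19,-3)=25194 g(19,-1)=16796
Paths never hitting 1: Σ_s g(19,s) = 92378
Paths hitting 1: 2^19 - 92378 = 431910
P = 431910/524288 = 215955/262144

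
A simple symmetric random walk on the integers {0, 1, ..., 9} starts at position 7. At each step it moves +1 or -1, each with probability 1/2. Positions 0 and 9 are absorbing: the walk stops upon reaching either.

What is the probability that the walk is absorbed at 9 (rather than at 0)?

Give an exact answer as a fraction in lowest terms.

Symmetric walk (p = 1/2): the harmonic-function argument gives P(hit 9 before 0 | start at 7) = a/N.
P = 7/9 = 7/9

Answer: 7/9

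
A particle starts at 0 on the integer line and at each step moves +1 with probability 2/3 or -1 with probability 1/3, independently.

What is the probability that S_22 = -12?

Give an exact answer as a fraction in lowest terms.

To reach position -12 after 22 steps: need 5 steps of +1 and 17 steps of -1.
Number of such sequences: C(22,5) = 26334
Each has probability (2/3)^5 · (1/3)^17 = 32/31381059609
P = 26334 · 32/31381059609 = 93632/3486784401

Answer: 93632/3486784401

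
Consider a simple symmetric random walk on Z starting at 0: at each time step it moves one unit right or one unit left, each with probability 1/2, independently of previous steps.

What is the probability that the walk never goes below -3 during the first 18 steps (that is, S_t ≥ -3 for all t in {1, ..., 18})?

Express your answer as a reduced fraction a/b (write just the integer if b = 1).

Answer: 20995/32768

Derivation:
Let f(t,s) = #length-t paths at position s with S_1..S_t all ≥ -3.
f(t,s) = f(t-1,s-1) + f(t-1,s+1) for s ≥ -3; f(t,s) = 0 for s < -3.
t=0: f(0,0)=1
t=1: f(1,-1)=1 f(1,1)=1
t=2: f(2,-2)=1 f(2,0)=2 f(2,2)=1
t=3: f(3,-3)=1 f(3,-1)=3 f(3,1)=3 f(3,3)=1
t=4: f(4,-2)=4 f(4,0)=6 f(4,2)=4 f(4,4)=1
t=5: f(5,-3)=4 f(5,-1)=10 f(5,1)=10 f(5,3)=5 f(5,5)=1
t=6: f(6,-2)=14 f(6,0)=20 f(6,2)=15 f(6,4)=6 f(6,6)=1
t=7: f(7,-3)=14 f(7,-1)=34 f(7,1)=35 f(7,3)=21 f(7,5)=7 f(7,7)=1
t=8: f(8,-2)=48 f(8,0)=69 f(8,2)=56 f(8,4)=28 f(8,6)=8 f(8,8)=1
t=9: f(9,-3)=48 f(9,-1)=117 f(9,1)=125 f(9,3)=84 f(9,5)=36 f(9,7)=9 f(9,9)=1
t=10: f(10,-2)=165 f(10,0)=242 f(10,2)=209 f(10,4)=120 f(10,6)=45 f(10,8)=10 f(10,10)=1
t=11: f(11,-3)=165 f(11,-1)=407 f(11,1)=451 f(11,3)=329 f(11,5)=165 f(11,7)=55 f(11,9)=11 f(11,11)=1
t=12: f(12,-2)=572 f(12,0)=858 f(12,2)=780 f(12,4)=494 f(12,6)=220 f(12,8)=66 f(12,10)=12 f(12,12)=1
t=13: f(13,-3)=572 f(13,-1)=1430 f(13,1)=1638 f(13,3)=1274 f(13,5)=714 f(13,7)=286 f(13,9)=78 f(13,11)=13 f(13,13)=1
t=14: f(14,-2)=2002 f(14,0)=3068 f(14,2)=2912 f(14,4)=1988 f(14,6)=1000 f(14,8)=364 f(14,10)=91 f(14,12)=14 f(14,14)=1
t=15: f(15,-3)=2002 f(15,-1)=5070 f(15,1)=5980 f(15,3)=4900 f(15,5)=2988 f(15,7)=1364 f(15,9)=455 f(15,11)=105 f(15,13)=15 f(15,15)=1
t=16: f(16,-2)=7072 f(16,0)=11050 f(16,2)=10880 f(16,4)=7888 f(16,6)=4352 f(16,8)=1819 f(16,10)=560 f(16,12)=120 f(16,14)=16 f(16,16)=1
t=17: f(17,-3)=7072 f(17,-1)=18122 f(17,1)=21930 f(17,3)=18768 f(17,5)=12240 f(17,7)=6171 f(17,9)=2379 f(17,11)=680 f(17,13)=136 f(17,15)=17 f(17,17)=1
t=18: f(18,-2)=25194 f(18,0)=40052 f(18,2)=40698 f(18,4)=31008 f(18,6)=18411 f(18,8)=8550 f(18,10)=3059 f(18,12)=816 f(18,14)=153 f(18,16)=18 f(18,18)=1
Σ_s f(18,s) = 167960
P = 167960/262144 = 20995/32768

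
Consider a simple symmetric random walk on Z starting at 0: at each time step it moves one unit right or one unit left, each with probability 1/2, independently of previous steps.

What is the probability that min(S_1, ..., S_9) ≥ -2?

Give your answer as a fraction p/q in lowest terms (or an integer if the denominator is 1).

Let f(t,s) = #length-t paths at position s with S_1..S_t all ≥ -2.
f(t,s) = f(t-1,s-1) + f(t-1,s+1) for s ≥ -2; f(t,s) = 0 for s < -2.
t=0: f(0,0)=1
t=1: f(1,-1)=1 f(1,1)=1
t=2: f(2,-2)=1 f(2,0)=2 f(2,2)=1
t=3: f(3,-1)=3 f(3,1)=3 f(3,3)=1
t=4: f(4,-2)=3 f(4,0)=6 f(4,2)=4 f(4,4)=1
t=5: f(5,-1)=9 f(5,1)=10 f(5,3)=5 f(5,5)=1
t=6: f(6,-2)=9 f(6,0)=19 f(6,2)=15 f(6,4)=6 f(6,6)=1
t=7: f(7,-1)=28 f(7,1)=34 f(7,3)=21 f(7,5)=7 f(7,7)=1
t=8: f(8,-2)=28 f(8,0)=62 f(8,2)=55 f(8,4)=28 f(8,6)=8 f(8,8)=1
t=9: f(9,-1)=90 f(9,1)=117 f(9,3)=83 f(9,5)=36 f(9,7)=9 f(9,9)=1
Σ_s f(9,s) = 336
P = 336/512 = 21/32

Answer: 21/32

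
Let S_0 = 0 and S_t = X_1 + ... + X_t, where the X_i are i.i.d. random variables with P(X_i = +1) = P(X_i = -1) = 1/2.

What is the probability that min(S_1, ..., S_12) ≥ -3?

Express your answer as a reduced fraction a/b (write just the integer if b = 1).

Let f(t,s) = #length-t paths at position s with S_1..S_t all ≥ -3.
f(t,s) = f(t-1,s-1) + f(t-1,s+1) for s ≥ -3; f(t,s) = 0 for s < -3.
t=0: f(0,0)=1
t=1: f(1,-1)=1 f(1,1)=1
t=2: f(2,-2)=1 f(2,0)=2 f(2,2)=1
t=3: f(3,-3)=1 f(3,-1)=3 f(3,1)=3 f(3,3)=1
t=4: f(4,-2)=4 f(4,0)=6 f(4,2)=4 f(4,4)=1
t=5: f(5,-3)=4 f(5,-1)=10 f(5,1)=10 f(5,3)=5 f(5,5)=1
t=6: f(6,-2)=14 f(6,0)=20 f(6,2)=15 f(6,4)=6 f(6,6)=1
t=7: f(7,-3)=14 f(7,-1)=34 f(7,1)=35 f(7,3)=21 f(7,5)=7 f(7,7)=1
t=8: f(8,-2)=48 f(8,0)=69 f(8,2)=56 f(8,4)=28 f(8,6)=8 f(8,8)=1
t=9: f(9,-3)=48 f(9,-1)=117 f(9,1)=125 f(9,3)=84 f(9,5)=36 f(9,7)=9 f(9,9)=1
t=10: f(10,-2)=165 f(10,0)=242 f(10,2)=209 f(10,4)=120 f(10,6)=45 f(10,8)=10 f(10,10)=1
t=11: f(11,-3)=165 f(11,-1)=407 f(11,1)=451 f(11,3)=329 f(11,5)=165 f(11,7)=55 f(11,9)=11 f(11,11)=1
t=12: f(12,-2)=572 f(12,0)=858 f(12,2)=780 f(12,4)=494 f(12,6)=220 f(12,8)=66 f(12,10)=12 f(12,12)=1
Σ_s f(12,s) = 3003
P = 3003/4096 = 3003/4096

Answer: 3003/4096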